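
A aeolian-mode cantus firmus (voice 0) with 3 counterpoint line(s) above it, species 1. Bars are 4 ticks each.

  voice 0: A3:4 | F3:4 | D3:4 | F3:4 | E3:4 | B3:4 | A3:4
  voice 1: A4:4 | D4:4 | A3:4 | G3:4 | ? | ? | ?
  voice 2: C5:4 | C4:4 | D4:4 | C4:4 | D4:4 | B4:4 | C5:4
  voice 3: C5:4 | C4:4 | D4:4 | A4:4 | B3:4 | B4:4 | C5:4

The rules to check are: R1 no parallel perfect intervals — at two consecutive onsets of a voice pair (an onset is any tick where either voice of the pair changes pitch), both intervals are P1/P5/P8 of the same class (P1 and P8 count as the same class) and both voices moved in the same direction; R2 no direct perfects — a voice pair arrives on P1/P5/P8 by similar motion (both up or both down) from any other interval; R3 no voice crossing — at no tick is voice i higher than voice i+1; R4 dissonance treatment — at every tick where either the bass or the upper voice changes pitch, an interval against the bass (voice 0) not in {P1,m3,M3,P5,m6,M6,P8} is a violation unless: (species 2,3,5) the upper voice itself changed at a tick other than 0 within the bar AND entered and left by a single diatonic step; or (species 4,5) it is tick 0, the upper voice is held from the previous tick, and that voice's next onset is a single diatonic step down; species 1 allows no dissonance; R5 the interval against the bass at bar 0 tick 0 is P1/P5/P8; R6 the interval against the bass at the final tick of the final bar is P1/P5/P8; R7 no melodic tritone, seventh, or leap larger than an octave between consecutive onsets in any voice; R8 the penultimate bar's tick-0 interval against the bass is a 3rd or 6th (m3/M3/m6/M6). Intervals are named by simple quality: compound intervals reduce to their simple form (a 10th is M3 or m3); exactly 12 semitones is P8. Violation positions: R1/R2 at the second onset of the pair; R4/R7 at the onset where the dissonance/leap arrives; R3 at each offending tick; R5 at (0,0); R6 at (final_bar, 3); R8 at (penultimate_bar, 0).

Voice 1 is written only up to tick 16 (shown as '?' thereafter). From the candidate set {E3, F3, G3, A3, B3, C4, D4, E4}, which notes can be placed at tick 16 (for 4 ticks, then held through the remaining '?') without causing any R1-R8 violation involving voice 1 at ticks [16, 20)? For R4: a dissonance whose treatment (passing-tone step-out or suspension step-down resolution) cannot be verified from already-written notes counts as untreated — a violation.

{B3, C4, G3}

E3: violates R2
F3: violates R4
G3: legal
A3: violates R4
B3: legal
C4: legal
D4: violates R2,R4
E4: violates R3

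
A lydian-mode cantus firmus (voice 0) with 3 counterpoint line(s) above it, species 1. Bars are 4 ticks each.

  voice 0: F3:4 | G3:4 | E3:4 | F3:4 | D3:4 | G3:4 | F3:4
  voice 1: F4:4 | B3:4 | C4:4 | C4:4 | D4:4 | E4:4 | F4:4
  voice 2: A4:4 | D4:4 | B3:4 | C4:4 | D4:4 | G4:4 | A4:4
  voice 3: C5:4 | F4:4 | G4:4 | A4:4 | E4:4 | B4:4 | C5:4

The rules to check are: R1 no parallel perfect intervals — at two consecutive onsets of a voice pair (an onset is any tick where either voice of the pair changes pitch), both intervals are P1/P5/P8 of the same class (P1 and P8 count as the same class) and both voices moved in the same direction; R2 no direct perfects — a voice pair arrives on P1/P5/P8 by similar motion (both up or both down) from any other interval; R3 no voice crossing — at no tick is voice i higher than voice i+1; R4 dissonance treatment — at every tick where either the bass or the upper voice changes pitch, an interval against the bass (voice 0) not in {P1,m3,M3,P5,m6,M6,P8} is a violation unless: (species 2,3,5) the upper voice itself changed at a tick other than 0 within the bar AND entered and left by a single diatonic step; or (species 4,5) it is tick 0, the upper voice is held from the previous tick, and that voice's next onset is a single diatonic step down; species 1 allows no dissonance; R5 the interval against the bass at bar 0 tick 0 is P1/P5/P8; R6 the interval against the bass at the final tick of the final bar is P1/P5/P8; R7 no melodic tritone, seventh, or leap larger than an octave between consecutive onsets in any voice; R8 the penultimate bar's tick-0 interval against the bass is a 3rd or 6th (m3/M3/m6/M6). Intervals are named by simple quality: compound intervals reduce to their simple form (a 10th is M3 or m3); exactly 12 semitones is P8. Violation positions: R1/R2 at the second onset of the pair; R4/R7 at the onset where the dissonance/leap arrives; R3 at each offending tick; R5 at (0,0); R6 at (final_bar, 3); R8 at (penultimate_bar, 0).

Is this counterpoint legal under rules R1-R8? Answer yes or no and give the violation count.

bar 0: v0=F3 v1=F4 v2=A4 v3=C5 (P5)
bar 1: v0=G3 v1=B3 v2=D4 v3=F4 (m7)
bar 2: v0=E3 v1=C4 v2=B3 v3=G4 (m3)
bar 3: v0=F3 v1=C4 v2=C4 v3=A4 (M3)
bar 4: v0=D3 v1=D4 v2=D4 v3=E4 (M2)
bar 5: v0=G3 v1=E4 v2=G4 v3=B4 (M3)
bar 6: v0=F3 v1=F4 v2=A4 v3=C5 (P5)
  R5 @ bar0.0: opens on M3
  R4 @ bar1.0: G3/F4 m7 untreated
  R7 @ bar1.0: F4->B3 leap 6st
  R1 @ bar2.0: G3/D4 P5 -> E3/B3 P5 similar
  R2 @ bar2.0: B3/F4 TT -> C4/G4 P5 similar
  R3 @ bar2.0: C4 above B3
  R3 @ bar2.1: C4 above B3
  R3 @ bar2.2: C4 above B3
  R3 @ bar2.3: C4 above B3
  R1 @ bar3.0: E3/B3 P5 -> F3/C4 P5 similar
  R1 @ bar4.0: C4/C4 P1 -> D4/D4 P1 similar
  R4 @ bar4.0: D3/E4 M2 untreated
  R1 @ bar5.0: D3/D4 P8 -> G3/G4 P8 similar
  R2 @ bar5.0: D4/E4 M2 -> E4/B4 P5 similar
  R8 @ bar5.0: penult P8 not 3rd/6th
  R1 @ bar6.0: E4/B4 P5 -> F4/C5 P5 similar
  R6 @ bar6.3: closes on M3

No (17 violations)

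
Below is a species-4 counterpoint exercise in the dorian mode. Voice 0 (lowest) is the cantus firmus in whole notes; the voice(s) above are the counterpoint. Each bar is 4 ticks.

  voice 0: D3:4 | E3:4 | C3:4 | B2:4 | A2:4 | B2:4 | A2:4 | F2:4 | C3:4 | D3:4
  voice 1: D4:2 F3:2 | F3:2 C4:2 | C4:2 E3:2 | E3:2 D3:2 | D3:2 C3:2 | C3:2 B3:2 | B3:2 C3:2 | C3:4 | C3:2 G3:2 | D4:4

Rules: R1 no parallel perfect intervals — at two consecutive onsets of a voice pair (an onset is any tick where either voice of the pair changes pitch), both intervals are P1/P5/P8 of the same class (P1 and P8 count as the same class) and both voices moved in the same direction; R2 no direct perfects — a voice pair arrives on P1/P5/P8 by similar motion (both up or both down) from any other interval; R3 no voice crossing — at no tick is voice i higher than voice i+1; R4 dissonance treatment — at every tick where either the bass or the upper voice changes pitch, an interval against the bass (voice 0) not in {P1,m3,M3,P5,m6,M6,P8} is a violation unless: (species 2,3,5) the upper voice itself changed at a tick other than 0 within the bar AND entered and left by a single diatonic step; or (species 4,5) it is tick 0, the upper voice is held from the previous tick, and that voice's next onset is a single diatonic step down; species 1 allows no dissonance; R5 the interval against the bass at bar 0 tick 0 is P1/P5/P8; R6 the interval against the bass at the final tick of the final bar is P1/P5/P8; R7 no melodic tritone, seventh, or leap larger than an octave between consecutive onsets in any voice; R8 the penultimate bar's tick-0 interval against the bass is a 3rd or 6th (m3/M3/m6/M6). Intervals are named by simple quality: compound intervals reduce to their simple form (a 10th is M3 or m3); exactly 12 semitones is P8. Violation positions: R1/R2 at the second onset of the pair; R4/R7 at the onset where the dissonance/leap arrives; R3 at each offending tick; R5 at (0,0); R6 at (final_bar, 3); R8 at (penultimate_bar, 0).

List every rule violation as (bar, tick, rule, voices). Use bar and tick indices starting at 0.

bar 0: v0=D3 v1=D4 downbeat P8
bar 1: v0=E3 v1=F3 downbeat m2
bar 2: v0=C3 v1=C4 downbeat P8
bar 3: v0=B2 v1=E3 downbeat P4
bar 4: v0=A2 v1=D3 downbeat P4
bar 5: v0=B2 v1=C3 downbeat m2
bar 6: v0=A2 v1=B3 downbeat M2
bar 7: v0=F2 v1=C3 downbeat P5
bar 8: v0=C3 v1=C3 downbeat P1
bar 9: v0=D3 v1=D4 downbeat P8
  -> R4 @ bar 1 tick 0 v(0, 1): E3/F3 m2 untreated
  -> R4 @ bar 5 tick 0 v(0, 1): B2/C3 m2 untreated
  -> R7 @ bar 5 tick 2 v(1,): C3->B3 leap 11st
  -> R4 @ bar 6 tick 0 v(0, 1): A2/B3 M2 untreated
  -> R7 @ bar 6 tick 2 v(1,): B3->C3 leap 11st
  -> R8 @ bar 8 tick 0 v(0, 1): penult P1 not 3rd/6th
  -> R2 @ bar 9 tick 0 v(0, 1): C3/G3 P5 -> D3/D4 P8 similar

(1, 0, R4, (0, 1))
(5, 0, R4, (0, 1))
(5, 2, R7, (1,))
(6, 0, R4, (0, 1))
(6, 2, R7, (1,))
(8, 0, R8, (0, 1))
(9, 0, R2, (0, 1))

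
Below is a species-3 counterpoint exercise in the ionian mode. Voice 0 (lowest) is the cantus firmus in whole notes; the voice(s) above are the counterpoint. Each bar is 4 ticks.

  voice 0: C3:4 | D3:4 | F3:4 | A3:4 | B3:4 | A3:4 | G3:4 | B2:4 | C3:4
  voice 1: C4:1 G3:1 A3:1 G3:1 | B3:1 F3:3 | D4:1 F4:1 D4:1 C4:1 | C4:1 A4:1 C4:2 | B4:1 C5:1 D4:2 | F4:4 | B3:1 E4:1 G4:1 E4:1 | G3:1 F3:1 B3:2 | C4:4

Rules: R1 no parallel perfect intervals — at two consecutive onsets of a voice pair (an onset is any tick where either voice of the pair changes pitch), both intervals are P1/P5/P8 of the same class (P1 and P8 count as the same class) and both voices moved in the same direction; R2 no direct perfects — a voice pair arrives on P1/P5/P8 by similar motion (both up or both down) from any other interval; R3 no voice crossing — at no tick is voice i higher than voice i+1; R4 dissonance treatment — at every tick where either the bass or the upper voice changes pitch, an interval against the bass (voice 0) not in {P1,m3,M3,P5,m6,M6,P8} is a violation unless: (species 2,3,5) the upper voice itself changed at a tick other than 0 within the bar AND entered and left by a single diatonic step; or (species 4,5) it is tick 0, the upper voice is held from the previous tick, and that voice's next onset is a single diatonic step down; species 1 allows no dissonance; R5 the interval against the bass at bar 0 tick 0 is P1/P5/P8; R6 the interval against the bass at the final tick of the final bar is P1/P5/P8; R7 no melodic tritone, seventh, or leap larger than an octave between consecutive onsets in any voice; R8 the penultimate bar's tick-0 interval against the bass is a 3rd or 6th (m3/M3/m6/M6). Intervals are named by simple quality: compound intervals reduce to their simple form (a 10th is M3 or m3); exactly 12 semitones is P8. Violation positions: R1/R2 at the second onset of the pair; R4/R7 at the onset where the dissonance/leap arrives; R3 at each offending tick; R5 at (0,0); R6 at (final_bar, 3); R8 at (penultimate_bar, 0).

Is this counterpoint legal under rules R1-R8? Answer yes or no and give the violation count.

No (9 violations)

bar 0: v0=C3 v1=C4 (P8)
bar 1: v0=D3 v1=B3 (M6)
bar 2: v0=F3 v1=D4 (M6)
bar 3: v0=A3 v1=C4 (m3)
bar 4: v0=B3 v1=B4 (P8)
bar 5: v0=A3 v1=F4 (m6)
bar 6: v0=G3 v1=B3 (M3)
bar 7: v0=B2 v1=G3 (m6)
bar 8: v0=C3 v1=C4 (P8)
  R7 @ bar1.1: B3->F3 leap 6st
  R2 @ bar4.0: A3/C4 m3 -> B3/B4 P8 similar
  R7 @ bar4.0: C4->B4 leap 11st
  R4 @ bar4.1: B3/C5 m2 untreated
  R7 @ bar4.2: C5->D4 leap 10st
  R7 @ bar6.0: F4->B3 leap 6st
  R4 @ bar7.1: B2/F3 TT untreated
  R7 @ bar7.2: F3->B3 leap 6st
  R1 @ bar8.0: B2/B3 P8 -> C3/C4 P8 similar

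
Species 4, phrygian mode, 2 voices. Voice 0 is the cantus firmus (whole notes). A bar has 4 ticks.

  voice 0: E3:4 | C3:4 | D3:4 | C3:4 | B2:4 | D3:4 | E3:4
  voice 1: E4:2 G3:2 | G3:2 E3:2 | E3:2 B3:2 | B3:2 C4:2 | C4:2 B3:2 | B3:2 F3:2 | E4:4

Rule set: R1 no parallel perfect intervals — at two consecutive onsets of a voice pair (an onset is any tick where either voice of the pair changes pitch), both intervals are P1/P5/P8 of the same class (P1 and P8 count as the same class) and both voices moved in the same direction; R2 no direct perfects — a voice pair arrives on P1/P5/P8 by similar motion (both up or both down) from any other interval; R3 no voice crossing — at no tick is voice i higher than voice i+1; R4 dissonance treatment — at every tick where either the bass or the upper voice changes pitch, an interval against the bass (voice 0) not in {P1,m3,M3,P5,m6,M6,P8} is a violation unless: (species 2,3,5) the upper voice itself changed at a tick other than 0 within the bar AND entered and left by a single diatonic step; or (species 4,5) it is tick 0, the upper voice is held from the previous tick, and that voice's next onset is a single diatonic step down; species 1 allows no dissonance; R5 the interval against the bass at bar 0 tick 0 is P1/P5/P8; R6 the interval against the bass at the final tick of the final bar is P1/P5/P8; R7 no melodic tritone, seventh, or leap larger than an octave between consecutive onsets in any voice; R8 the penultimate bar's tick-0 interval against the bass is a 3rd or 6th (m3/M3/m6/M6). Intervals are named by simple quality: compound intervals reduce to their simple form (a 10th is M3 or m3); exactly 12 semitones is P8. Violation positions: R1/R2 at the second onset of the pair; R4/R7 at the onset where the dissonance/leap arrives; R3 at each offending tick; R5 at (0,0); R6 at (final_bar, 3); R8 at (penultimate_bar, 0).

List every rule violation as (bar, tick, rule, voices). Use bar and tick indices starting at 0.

bar 0: v0=E3 v1=E4 downbeat P8
bar 1: v0=C3 v1=G3 downbeat P5
bar 2: v0=D3 v1=E3 downbeat M2
bar 3: v0=C3 v1=B3 downbeat M7
bar 4: v0=B2 v1=C4 downbeat m2
bar 5: v0=D3 v1=B3 downbeat M6
bar 6: v0=E3 v1=E4 downbeat P8
  -> R4 @ bar 2 tick 0 v(0, 1): D3/E3 M2 untreated
  -> R4 @ bar 3 tick 0 v(0, 1): C3/B3 M7 untreated
  -> R7 @ bar 5 tick 2 v(1,): B3->F3 leap 6st
  -> R2 @ bar 6 tick 0 v(0, 1): D3/F3 m3 -> E3/E4 P8 similar
  -> R7 @ bar 6 tick 0 v(1,): F3->E4 leap 11st

(2, 0, R4, (0, 1))
(3, 0, R4, (0, 1))
(5, 2, R7, (1,))
(6, 0, R2, (0, 1))
(6, 0, R7, (1,))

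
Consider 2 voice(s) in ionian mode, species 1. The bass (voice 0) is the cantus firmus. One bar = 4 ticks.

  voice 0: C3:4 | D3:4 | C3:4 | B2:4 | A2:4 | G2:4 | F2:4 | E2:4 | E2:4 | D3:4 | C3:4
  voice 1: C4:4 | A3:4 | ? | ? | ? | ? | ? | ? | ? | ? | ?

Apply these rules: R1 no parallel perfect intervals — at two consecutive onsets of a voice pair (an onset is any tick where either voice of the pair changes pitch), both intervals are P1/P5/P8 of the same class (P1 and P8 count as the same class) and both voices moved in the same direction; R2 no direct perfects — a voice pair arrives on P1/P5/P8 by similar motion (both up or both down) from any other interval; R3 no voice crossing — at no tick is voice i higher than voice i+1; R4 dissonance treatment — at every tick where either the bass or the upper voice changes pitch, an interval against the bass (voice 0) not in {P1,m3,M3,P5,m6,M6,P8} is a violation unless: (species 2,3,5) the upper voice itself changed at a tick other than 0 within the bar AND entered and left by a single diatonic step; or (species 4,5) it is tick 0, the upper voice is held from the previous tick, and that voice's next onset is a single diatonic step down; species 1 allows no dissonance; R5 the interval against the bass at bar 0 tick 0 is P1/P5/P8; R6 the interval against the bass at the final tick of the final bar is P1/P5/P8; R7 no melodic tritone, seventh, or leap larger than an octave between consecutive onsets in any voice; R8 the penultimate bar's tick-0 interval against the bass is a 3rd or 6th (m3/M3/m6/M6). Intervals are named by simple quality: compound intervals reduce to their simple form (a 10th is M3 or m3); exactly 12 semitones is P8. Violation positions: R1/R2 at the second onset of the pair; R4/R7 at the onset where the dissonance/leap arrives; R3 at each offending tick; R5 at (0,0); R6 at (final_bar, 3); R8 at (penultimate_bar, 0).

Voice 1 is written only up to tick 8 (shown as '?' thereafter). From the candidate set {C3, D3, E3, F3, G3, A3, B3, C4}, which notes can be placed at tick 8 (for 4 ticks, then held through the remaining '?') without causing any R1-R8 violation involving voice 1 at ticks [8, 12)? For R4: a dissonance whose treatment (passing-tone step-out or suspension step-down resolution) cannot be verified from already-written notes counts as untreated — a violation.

{A3, C4, E3}

C3: violates R2
D3: violates R4
E3: legal
F3: violates R4
G3: violates R1
A3: legal
B3: violates R4
C4: legal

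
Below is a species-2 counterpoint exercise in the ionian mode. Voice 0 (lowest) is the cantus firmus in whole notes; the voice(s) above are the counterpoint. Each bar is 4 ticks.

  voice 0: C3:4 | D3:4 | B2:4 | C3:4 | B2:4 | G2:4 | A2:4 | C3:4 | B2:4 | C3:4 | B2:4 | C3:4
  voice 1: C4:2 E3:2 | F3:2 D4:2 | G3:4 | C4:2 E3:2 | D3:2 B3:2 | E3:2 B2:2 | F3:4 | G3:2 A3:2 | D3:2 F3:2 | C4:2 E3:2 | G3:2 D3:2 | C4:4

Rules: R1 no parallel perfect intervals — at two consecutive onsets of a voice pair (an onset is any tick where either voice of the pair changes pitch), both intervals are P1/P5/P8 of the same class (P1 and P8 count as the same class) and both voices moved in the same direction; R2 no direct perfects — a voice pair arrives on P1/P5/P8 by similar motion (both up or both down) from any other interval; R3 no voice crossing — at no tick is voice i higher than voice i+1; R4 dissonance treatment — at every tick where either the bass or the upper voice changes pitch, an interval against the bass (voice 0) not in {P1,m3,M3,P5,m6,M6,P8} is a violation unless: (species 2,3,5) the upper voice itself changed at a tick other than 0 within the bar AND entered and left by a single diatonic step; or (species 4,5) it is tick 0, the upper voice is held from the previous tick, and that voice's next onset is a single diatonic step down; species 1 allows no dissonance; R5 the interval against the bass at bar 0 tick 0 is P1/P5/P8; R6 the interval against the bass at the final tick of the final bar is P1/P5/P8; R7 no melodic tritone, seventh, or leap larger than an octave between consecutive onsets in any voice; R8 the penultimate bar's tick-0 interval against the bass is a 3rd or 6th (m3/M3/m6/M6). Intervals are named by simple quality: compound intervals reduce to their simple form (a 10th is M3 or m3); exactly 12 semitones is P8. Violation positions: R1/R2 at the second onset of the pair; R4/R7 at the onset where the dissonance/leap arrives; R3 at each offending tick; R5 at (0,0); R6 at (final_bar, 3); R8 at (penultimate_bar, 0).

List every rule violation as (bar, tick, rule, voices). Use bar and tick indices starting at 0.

(3, 0, R2, (0, 1))
(6, 0, R7, (1,))
(7, 0, R2, (0, 1))
(8, 2, R4, (0, 1))
(9, 0, R2, (0, 1))
(11, 0, R2, (0, 1))
(11, 0, R7, (1,))

bar 0: v0=C3 v1=C4 downbeat P8
bar 1: v0=D3 v1=F3 downbeat m3
bar 2: v0=B2 v1=G3 downbeat m6
bar 3: v0=C3 v1=C4 downbeat P8
bar 4: v0=B2 v1=D3 downbeat m3
bar 5: v0=G2 v1=E3 downbeat M6
bar 6: v0=A2 v1=F3 downbeat m6
bar 7: v0=C3 v1=G3 downbeat P5
bar 8: v0=B2 v1=D3 downbeat m3
bar 9: v0=C3 v1=C4 downbeat P8
bar 10: v0=B2 v1=G3 downbeat m6
bar 11: v0=C3 v1=C4 downbeat P8
  -> R2 @ bar 3 tick 0 v(0, 1): B2/G3 m6 -> C3/C4 P8 similar
  -> R7 @ bar 6 tick 0 v(1,): B2->F3 leap 6st
  -> R2 @ bar 7 tick 0 v(0, 1): A2/F3 m6 -> C3/G3 P5 similar
  -> R4 @ bar 8 tick 2 v(0, 1): B2/F3 TT untreated
  -> R2 @ bar 9 tick 0 v(0, 1): B2/F3 TT -> C3/C4 P8 similar
  -> R2 @ bar 11 tick 0 v(0, 1): B2/D3 m3 -> C3/C4 P8 similar
  -> R7 @ bar 11 tick 0 v(1,): D3->C4 leap 10st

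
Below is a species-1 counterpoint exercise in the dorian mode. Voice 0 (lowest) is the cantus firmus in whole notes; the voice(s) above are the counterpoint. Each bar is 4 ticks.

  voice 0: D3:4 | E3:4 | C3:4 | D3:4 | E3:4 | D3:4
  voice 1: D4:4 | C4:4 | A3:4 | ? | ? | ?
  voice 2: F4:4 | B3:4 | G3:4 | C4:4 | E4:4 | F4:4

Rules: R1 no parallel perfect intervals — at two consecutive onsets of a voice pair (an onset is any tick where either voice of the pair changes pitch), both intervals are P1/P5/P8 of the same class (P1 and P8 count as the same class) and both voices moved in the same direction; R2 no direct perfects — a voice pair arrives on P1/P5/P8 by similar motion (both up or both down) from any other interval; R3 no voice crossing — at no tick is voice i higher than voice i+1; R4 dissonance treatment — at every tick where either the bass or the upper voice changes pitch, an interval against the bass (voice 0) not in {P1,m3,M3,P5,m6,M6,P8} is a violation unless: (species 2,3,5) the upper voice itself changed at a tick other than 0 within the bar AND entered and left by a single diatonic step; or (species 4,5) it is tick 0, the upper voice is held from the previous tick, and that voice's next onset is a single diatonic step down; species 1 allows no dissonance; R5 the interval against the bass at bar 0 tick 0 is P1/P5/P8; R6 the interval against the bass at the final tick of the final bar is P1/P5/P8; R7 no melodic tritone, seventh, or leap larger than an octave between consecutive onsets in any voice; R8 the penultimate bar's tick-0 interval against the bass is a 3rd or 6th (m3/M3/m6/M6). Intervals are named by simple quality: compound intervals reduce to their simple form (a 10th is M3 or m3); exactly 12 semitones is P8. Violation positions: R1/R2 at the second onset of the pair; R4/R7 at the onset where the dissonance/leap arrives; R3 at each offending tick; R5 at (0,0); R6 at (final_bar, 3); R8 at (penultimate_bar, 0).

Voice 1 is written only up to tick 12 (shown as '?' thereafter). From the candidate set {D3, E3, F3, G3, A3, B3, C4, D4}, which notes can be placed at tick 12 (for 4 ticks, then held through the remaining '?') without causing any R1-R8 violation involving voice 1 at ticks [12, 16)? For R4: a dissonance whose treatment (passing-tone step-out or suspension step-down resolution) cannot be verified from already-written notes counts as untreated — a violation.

{A3, B3, D3, F3}

D3: legal
E3: violates R4
F3: legal
G3: violates R4
A3: legal
B3: legal
C4: violates R2,R4
D4: violates R2,R3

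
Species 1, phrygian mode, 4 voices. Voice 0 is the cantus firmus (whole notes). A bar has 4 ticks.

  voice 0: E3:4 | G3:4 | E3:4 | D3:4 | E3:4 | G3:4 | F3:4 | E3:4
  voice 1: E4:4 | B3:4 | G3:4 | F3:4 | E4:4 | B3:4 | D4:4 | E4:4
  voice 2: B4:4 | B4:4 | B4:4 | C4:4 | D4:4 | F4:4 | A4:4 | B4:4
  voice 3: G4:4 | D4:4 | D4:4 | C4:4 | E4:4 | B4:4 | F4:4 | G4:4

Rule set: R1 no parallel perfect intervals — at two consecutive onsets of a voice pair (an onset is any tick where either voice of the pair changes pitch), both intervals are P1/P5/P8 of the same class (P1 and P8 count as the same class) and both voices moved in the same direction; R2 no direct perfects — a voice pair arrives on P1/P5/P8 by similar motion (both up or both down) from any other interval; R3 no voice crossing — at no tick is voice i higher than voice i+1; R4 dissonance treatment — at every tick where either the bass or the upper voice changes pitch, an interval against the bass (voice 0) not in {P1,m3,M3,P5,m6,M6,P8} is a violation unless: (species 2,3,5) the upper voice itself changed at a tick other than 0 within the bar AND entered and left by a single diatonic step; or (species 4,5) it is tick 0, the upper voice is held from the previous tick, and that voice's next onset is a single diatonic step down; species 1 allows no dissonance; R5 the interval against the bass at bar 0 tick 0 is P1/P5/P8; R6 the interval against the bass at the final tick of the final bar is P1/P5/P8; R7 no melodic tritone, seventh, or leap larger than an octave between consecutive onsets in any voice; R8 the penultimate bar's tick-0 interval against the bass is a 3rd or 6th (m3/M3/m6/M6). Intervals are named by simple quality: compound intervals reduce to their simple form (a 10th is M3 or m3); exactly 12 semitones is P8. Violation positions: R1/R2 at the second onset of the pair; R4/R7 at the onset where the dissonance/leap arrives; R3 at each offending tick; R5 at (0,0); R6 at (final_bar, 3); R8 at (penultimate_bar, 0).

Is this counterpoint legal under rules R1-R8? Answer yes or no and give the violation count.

bar 0: v0=E3 v1=E4 v2=B4 v3=G4 (m3)
bar 1: v0=G3 v1=B3 v2=B4 v3=D4 (P5)
bar 2: v0=E3 v1=G3 v2=B4 v3=D4 (m7)
bar 3: v0=D3 v1=F3 v2=C4 v3=C4 (m7)
bar 4: v0=E3 v1=E4 v2=D4 v3=E4 (P8)
bar 5: v0=G3 v1=B3 v2=F4 v3=B4 (M3)
bar 6: v0=F3 v1=D4 v2=A4 v3=F4 (P8)
bar 7: v0=E3 v1=E4 v2=B4 v3=G4 (m3)
  R3 @ bar0.0: B4 above G4
  R5 @ bar0.0: opens on m3
  R3 @ bar0.1: B4 above G4
  R3 @ bar0.2: B4 above G4
  R3 @ bar0.3: B4 above G4
  R3 @ bar1.0: B4 above D4
  R3 @ bar1.1: B4 above D4
  R3 @ bar1.2: B4 above D4
  R3 @ bar1.3: B4 above D4
  R3 @ bar2.0: B4 above D4
  R4 @ bar2.0: E3/D4 m7 untreated
  R3 @ bar2.1: B4 above D4
  R3 @ bar2.2: B4 above D4
  R3 @ bar2.3: B4 above D4
  R1 @ bar3.0: G3/D4 P5 -> F3/C4 P5 similar
  R2 @ bar3.0: G3/B4 M3 -> F3/C4 P5 similar
  R2 @ bar3.0: B4/D4 M6 -> C4/C4 P1 similar
  R4 @ bar3.0: D3/C4 m7 untreated
  R4 @ bar3.0: D3/C4 m7 untreated
  R7 @ bar3.0: B4->C4 leap 11st
  R2 @ bar4.0: D3/F3 m3 -> E3/E4 P8 similar
  R2 @ bar4.0: D3/C4 m7 -> E3/E4 P8 similar
  R2 @ bar4.0: F3/C4 P5 -> E4/E4 P1 similar
  R3 @ bar4.0: E4 above D4
  R4 @ bar4.0: E3/D4 m7 untreated
  R7 @ bar4.0: F3->E4 leap 11st
  R3 @ bar4.1: E4 above D4
  R3 @ bar4.2: E4 above D4
  R3 @ bar4.3: E4 above D4
  R4 @ bar5.0: G3/F4 m7 untreated
  R2 @ bar6.0: G3/B4 M3 -> F3/F4 P8 similar
  R2 @ bar6.0: B3/F4 TT -> D4/A4 P5 similar
  R3 @ bar6.0: A4 above F4
  R7 @ bar6.0: B4->F4 leap 6st
  R8 @ bar6.0: penult P8 not 3rd/6th
  R3 @ bar6.1: A4 above F4
  R3 @ bar6.2: A4 above F4
  R3 @ bar6.3: A4 above F4
  R1 @ bar7.0: D4/A4 P5 -> E4/B4 P5 similar
  R3 @ bar7.0: B4 above G4
  R3 @ bar7.1: B4 above G4
  R3 @ bar7.2: B4 above G4
  R3 @ bar7.3: B4 above G4
  R6 @ bar7.3: closes on m3

No (44 violations)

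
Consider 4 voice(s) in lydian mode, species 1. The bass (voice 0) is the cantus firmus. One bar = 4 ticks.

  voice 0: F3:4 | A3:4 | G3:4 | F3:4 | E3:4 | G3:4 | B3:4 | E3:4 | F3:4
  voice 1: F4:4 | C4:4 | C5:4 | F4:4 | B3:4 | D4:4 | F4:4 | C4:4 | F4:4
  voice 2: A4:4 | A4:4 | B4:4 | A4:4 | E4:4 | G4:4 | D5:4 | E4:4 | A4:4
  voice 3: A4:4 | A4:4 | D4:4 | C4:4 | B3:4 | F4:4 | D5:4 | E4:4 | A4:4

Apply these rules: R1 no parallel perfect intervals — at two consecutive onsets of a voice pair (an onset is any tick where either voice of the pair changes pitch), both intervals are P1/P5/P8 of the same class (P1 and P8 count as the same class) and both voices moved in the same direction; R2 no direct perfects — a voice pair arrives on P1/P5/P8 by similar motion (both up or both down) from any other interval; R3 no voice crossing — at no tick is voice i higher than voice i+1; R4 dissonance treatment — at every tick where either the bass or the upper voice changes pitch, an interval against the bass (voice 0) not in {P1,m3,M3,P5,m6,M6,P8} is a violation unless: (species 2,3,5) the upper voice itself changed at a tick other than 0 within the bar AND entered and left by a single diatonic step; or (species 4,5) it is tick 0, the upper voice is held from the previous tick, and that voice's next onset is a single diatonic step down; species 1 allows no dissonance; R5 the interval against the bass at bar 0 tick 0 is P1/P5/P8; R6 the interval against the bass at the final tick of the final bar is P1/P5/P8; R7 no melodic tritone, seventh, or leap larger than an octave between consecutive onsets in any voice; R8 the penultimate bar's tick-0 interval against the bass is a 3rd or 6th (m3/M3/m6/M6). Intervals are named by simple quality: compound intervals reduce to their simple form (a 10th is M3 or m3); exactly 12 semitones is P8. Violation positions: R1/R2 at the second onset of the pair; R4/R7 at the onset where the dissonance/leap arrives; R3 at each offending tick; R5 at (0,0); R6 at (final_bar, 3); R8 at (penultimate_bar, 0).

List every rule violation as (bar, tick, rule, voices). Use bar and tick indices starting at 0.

(0, 0, R5, (0, 2))
(0, 0, R5, (0, 3))
(2, 0, R2, (0, 3))
(2, 0, R3, (1, 2))
(2, 0, R3, (2, 3))
(2, 0, R4, (0, 1))
(2, 1, R3, (1, 2))
(2, 1, R3, (2, 3))
(2, 2, R3, (1, 2))
(2, 2, R3, (2, 3))
(2, 3, R3, (1, 2))
(2, 3, R3, (2, 3))
(3, 0, R1, (0, 3))
(3, 0, R2, (0, 1))
(3, 0, R3, (2, 3))
(3, 1, R3, (2, 3))
(3, 2, R3, (2, 3))
(3, 3, R3, (2, 3))
(4, 0, R1, (0, 3))
(4, 0, R2, (0, 1))
(4, 0, R2, (0, 2))
(4, 0, R2, (1, 3))
(4, 0, R3, (2, 3))
(4, 0, R7, (1,))
(4, 1, R3, (2, 3))
(4, 2, R3, (2, 3))
(4, 3, R3, (2, 3))
(5, 0, R1, (0, 1))
(5, 0, R1, (0, 2))
(5, 0, R3, (2, 3))
(5, 0, R4, (0, 3))
(5, 0, R7, (3,))
(5, 1, R3, (2, 3))
(5, 2, R3, (2, 3))
(5, 3, R3, (2, 3))
(6, 0, R2, (2, 3))
(6, 0, R4, (0, 1))
(7, 0, R1, (2, 3))
(7, 0, R2, (0, 2))
(7, 0, R2, (0, 3))
(7, 0, R7, (2,))
(7, 0, R7, (3,))
(7, 0, R8, (0, 2))
(7, 0, R8, (0, 3))
(8, 0, R1, (2, 3))
(8, 0, R2, (0, 1))
(8, 3, R6, (0, 2))
(8, 3, R6, (0, 3))

bar 0: v0=F3 v1=F4 v2=A4 v3=A4 downbeat M3
bar 1: v0=A3 v1=C4 v2=A4 v3=A4 downbeat P8
bar 2: v0=G3 v1=C5 v2=B4 v3=D4 downbeat P5
bar 3: v0=F3 v1=F4 v2=A4 v3=C4 downbeat P5
bar 4: v0=E3 v1=B3 v2=E4 v3=B3 downbeat P5
bar 5: v0=G3 v1=D4 v2=G4 v3=F4 downbeat m7
bar 6: v0=B3 v1=F4 v2=D5 v3=D5 downbeat m3
bar 7: v0=E3 v1=C4 v2=E4 v3=E4 downbeat P8
bar 8: v0=F3 v1=F4 v2=A4 v3=A4 downbeat M3
  -> R5 @ bar 0 tick 0 v(0, 2): opens on M3
  -> R5 @ bar 0 tick 0 v(0, 3): opens on M3
  -> R2 @ bar 2 tick 0 v(0, 3): A3/A4 P8 -> G3/D4 P5 similar
  -> R3 @ bar 2 tick 0 v(1, 2): C5 above B4
  -> R3 @ bar 2 tick 0 v(2, 3): B4 above D4
  -> R4 @ bar 2 tick 0 v(0, 1): G3/C5 P4 untreated
  -> R3 @ bar 2 tick 1 v(1, 2): C5 above B4
  -> R3 @ bar 2 tick 1 v(2, 3): B4 above D4
  -> R3 @ bar 2 tick 2 v(1, 2): C5 above B4
  -> R3 @ bar 2 tick 2 v(2, 3): B4 above D4
  -> R3 @ bar 2 tick 3 v(1, 2): C5 above B4
  -> R3 @ bar 2 tick 3 v(2, 3): B4 above D4
  -> R1 @ bar 3 tick 0 v(0, 3): G3/D4 P5 -> F3/C4 P5 similar
  -> R2 @ bar 3 tick 0 v(0, 1): G3/C5 P4 -> F3/F4 P8 similar
  -> R3 @ bar 3 tick 0 v(2, 3): A4 above C4
  -> R3 @ bar 3 tick 1 v(2, 3): A4 above C4
  -> R3 @ bar 3 tick 2 v(2, 3): A4 above C4
  -> R3 @ bar 3 tick 3 v(2, 3): A4 above C4
  -> R1 @ bar 4 tick 0 v(0, 3): F3/C4 P5 -> E3/B3 P5 similar
  -> R2 @ bar 4 tick 0 v(0, 1): F3/F4 P8 -> E3/B3 P5 similar
  -> R2 @ bar 4 tick 0 v(0, 2): F3/A4 M3 -> E3/E4 P8 similar
  -> R2 @ bar 4 tick 0 v(1, 3): F4/C4 P4 -> B3/B3 P1 similar
  -> R3 @ bar 4 tick 0 v(2, 3): E4 above B3
  -> R7 @ bar 4 tick 0 v(1,): F4->B3 leap 6st
  -> R3 @ bar 4 tick 1 v(2, 3): E4 above B3
  -> R3 @ bar 4 tick 2 v(2, 3): E4 above B3
  -> R3 @ bar 4 tick 3 v(2, 3): E4 above B3
  -> R1 @ bar 5 tick 0 v(0, 1): E3/B3 P5 -> G3/D4 P5 similar
  -> R1 @ bar 5 tick 0 v(0, 2): E3/E4 P8 -> G3/G4 P8 similar
  -> R3 @ bar 5 tick 0 v(2, 3): G4 above F4
  -> R4 @ bar 5 tick 0 v(0, 3): G3/F4 m7 untreated
  -> R7 @ bar 5 tick 0 v(3,): B3->F4 leap 6st
  -> R3 @ bar 5 tick 1 v(2, 3): G4 above F4
  -> R3 @ bar 5 tick 2 v(2, 3): G4 above F4
  -> R3 @ bar 5 tick 3 v(2, 3): G4 above F4
  -> R2 @ bar 6 tick 0 v(2, 3): G4/F4 M2 -> D5/D5 P1 similar
  -> R4 @ bar 6 tick 0 v(0, 1): B3/F4 TT untreated
  -> R1 @ bar 7 tick 0 v(2, 3): D5/D5 P1 -> E4/E4 P1 similar
  -> R2 @ bar 7 tick 0 v(0, 2): B3/D5 m3 -> E3/E4 P8 similar
  -> R2 @ bar 7 tick 0 v(0, 3): B3/D5 m3 -> E3/E4 P8 similar
  -> R7 @ bar 7 tick 0 v(2,): D5->E4 leap 10st
  -> R7 @ bar 7 tick 0 v(3,): D5->E4 leap 10st
  -> R8 @ bar 7 tick 0 v(0, 2): penult P8 not 3rd/6th
  -> R8 @ bar 7 tick 0 v(0, 3): penult P8 not 3rd/6th
  -> R1 @ bar 8 tick 0 v(2, 3): E4/E4 P1 -> A4/A4 P1 similar
  -> R2 @ bar 8 tick 0 v(0, 1): E3/C4 m6 -> F3/F4 P8 similar
  -> R6 @ bar 8 tick 3 v(0, 2): closes on M3
  -> R6 @ bar 8 tick 3 v(0, 3): closes on M3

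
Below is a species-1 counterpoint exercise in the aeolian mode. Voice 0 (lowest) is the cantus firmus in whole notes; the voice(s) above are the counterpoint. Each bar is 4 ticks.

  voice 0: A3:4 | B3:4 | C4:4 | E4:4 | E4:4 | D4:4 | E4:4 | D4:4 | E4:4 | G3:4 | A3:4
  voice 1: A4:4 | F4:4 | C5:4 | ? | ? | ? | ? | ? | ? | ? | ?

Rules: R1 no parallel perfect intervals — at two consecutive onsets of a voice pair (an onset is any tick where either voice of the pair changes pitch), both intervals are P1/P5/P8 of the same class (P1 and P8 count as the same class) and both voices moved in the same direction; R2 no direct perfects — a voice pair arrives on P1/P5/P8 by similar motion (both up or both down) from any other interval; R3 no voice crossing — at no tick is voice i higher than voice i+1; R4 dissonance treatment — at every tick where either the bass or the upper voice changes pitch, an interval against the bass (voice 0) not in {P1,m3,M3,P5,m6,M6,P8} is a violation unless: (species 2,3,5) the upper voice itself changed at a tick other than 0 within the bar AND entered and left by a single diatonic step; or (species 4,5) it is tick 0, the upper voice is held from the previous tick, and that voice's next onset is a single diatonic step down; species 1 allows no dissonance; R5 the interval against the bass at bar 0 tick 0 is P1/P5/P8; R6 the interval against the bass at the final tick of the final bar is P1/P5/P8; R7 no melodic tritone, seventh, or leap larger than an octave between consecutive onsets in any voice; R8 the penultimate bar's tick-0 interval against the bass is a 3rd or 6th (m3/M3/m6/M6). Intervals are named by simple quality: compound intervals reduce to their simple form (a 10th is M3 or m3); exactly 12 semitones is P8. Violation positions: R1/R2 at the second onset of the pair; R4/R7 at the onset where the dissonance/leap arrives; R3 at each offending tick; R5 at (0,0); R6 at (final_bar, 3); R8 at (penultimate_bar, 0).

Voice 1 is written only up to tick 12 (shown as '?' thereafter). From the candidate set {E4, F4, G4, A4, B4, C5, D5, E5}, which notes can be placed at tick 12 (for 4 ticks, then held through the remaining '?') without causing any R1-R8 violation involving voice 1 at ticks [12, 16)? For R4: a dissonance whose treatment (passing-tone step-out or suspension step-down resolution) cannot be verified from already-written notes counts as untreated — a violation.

E4: legal
F4: violates R4
G4: legal
A4: violates R4
B4: legal
C5: legal
D5: violates R4
E5: violates R1

{B4, C5, E4, G4}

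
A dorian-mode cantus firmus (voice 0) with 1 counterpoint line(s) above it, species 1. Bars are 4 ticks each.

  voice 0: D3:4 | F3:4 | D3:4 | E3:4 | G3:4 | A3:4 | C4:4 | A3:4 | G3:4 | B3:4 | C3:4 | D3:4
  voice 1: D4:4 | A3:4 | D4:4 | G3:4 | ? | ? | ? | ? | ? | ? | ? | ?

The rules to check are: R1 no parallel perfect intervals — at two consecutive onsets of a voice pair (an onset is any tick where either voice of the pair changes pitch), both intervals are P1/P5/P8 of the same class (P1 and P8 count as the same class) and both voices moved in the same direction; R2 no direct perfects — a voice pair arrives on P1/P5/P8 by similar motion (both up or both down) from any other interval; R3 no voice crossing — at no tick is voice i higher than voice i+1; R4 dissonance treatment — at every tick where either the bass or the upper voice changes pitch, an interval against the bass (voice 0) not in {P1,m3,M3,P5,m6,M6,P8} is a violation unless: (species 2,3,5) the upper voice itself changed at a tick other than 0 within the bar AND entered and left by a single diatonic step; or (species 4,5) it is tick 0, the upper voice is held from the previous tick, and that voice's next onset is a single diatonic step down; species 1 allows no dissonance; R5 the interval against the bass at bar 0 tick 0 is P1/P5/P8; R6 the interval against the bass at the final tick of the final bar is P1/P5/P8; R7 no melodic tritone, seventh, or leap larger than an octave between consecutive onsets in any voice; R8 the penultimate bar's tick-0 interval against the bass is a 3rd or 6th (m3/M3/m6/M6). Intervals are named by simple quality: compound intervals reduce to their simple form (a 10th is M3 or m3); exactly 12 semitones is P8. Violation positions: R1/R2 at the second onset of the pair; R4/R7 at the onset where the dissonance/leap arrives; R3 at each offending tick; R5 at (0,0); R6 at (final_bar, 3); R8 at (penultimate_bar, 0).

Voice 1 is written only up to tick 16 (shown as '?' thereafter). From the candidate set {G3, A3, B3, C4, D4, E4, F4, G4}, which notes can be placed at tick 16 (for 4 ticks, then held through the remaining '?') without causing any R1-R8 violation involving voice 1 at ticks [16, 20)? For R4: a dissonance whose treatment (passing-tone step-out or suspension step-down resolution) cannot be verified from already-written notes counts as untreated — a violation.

G3: legal
A3: violates R4
B3: legal
C4: violates R4
D4: violates R2
E4: legal
F4: violates R4,R7
G4: violates R2

{B3, E4, G3}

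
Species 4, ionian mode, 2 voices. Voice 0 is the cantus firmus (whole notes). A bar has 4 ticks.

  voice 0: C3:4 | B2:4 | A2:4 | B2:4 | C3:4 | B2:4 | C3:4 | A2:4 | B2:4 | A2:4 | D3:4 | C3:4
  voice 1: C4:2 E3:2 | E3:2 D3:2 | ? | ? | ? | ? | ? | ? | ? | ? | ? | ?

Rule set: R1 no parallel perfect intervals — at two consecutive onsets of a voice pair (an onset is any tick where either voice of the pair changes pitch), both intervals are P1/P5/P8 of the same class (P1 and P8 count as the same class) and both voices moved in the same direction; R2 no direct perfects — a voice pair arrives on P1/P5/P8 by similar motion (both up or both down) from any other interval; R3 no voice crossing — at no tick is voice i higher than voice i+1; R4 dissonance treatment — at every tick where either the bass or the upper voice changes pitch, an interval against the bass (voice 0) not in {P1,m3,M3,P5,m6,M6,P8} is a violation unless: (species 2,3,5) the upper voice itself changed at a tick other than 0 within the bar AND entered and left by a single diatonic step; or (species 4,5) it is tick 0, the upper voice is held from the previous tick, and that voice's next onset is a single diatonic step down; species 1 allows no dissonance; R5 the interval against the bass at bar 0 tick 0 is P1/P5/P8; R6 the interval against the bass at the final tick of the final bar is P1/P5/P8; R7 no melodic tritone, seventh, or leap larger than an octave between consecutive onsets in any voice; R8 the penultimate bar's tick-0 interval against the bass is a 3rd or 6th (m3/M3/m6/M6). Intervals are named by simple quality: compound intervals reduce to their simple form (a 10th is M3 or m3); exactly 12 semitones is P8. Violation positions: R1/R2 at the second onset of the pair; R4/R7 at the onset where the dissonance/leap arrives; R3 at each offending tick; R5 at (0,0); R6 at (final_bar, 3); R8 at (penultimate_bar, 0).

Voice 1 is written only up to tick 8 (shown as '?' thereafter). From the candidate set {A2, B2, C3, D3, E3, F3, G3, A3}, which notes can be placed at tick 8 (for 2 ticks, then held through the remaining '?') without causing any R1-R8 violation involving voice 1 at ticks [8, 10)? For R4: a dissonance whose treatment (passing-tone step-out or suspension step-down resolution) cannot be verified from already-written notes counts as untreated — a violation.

A2: violates R2
B2: violates R4
C3: legal
D3: violates R4
E3: legal
F3: legal
G3: violates R4
A3: legal

{A3, C3, E3, F3}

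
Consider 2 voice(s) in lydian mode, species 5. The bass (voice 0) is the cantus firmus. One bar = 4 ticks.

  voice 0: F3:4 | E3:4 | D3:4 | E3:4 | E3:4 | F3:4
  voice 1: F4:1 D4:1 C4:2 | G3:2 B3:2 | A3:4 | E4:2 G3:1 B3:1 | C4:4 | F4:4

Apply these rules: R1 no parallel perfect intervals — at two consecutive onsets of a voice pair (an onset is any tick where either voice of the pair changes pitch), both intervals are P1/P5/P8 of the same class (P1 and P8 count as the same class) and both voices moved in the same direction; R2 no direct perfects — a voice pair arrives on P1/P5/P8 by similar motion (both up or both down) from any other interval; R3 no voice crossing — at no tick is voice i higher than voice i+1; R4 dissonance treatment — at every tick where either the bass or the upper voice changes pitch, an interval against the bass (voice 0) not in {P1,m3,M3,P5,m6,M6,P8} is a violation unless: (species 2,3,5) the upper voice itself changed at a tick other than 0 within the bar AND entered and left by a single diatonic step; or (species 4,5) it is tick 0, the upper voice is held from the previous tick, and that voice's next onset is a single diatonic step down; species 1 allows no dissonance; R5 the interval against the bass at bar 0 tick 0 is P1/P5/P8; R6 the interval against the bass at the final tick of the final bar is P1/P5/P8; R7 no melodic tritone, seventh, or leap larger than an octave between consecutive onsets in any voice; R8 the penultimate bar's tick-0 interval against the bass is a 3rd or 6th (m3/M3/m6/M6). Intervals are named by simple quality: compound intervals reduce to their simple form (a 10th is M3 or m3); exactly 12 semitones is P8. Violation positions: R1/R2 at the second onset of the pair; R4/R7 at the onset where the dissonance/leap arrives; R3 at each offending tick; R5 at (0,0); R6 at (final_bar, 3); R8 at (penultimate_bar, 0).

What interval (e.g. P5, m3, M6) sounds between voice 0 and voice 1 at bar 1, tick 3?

P5

voice 0=E3 voice 1=B3 -> P5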